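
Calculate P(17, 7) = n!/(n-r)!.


P(17,7) = 17!/10!
= 355687428096000/3628800
= 98017920

P(17,7) = 98017920


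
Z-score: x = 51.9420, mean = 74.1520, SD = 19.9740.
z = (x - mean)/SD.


z = (51.9420 - 74.1520)/19.9740
= -22.2100/19.9740
= -1.1119

z = -1.1119


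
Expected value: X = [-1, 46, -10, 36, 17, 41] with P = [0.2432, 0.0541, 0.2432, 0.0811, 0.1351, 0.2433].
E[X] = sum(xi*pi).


E[X] = -1*0.2432 + 46*0.0541 - 10*0.2432 + 36*0.0811 + 17*0.1351 + 41*0.2433
= -0.2432 + 2.4886 - 2.4320 + 2.9196 + 2.2967 + 9.9753
= 15.0050

E[X] = 15.0050


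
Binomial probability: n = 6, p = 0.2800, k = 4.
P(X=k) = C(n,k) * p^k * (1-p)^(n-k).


C(6,4) = 15
p^4 = 0.006147
(1-p)^2 = 0.518400
P = 15 * 0.006147 * 0.518400 = 0.0478

P(X=4) = 0.0478


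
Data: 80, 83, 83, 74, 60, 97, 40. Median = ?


Sorted: 40, 60, 74, 80, 83, 83, 97
n = 7 (odd)
Middle value = 80

Median = 80


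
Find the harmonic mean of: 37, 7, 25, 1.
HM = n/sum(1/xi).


Sum of reciprocals = 1/37 + 1/7 + 1/25 + 1/1 = 1.209884
HM = 4/1.209884 = 3.3061

HM = 3.3061


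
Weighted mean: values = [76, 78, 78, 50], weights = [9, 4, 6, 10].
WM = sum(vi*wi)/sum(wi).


Numerator = 76*9 + 78*4 + 78*6 + 50*10 = 1964
Denominator = 9 + 4 + 6 + 10 = 29
WM = 1964/29 = 67.7241

WM = 67.7241


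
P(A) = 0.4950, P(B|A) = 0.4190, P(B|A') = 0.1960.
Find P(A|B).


P(B) = P(B|A)*P(A) + P(B|A')*P(A')
= 0.4190*0.4950 + 0.1960*0.5050
= 0.207405 + 0.098980 = 0.306385
P(A|B) = 0.207405/0.306385 = 0.6769

P(A|B) = 0.6769


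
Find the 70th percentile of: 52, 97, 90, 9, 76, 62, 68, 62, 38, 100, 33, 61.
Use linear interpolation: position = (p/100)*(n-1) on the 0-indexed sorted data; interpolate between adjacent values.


Sorted: 9, 33, 38, 52, 61, 62, 62, 68, 76, 90, 97, 100
n = 12
Index = 70/100 * 11 = 7.7000
Lower = data[7] = 68, Upper = data[8] = 76
P70 = 68 + 0.7000*(8) = 73.6000

P70 = 73.6000


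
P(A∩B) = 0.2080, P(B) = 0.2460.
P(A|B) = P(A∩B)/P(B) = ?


P(A|B) = 0.2080/0.2460 = 0.8455

P(A|B) = 0.8455


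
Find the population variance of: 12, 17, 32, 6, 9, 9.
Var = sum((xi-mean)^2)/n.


Mean = 14.1667
Squared deviations: 4.6944, 8.0278, 318.0278, 66.6944, 26.6944, 26.6944
Sum = 450.8333
Variance = 450.8333/6 = 75.1389

Variance = 75.1389


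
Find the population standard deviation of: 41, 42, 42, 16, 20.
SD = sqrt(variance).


Mean = 32.2000
Variance = 136.1600
SD = sqrt(136.1600) = 11.6688

SD = 11.6688


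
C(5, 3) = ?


C(5,3) = 5!/(3! × 2!)
= 120/(6 × 2)
= 10

C(5,3) = 10


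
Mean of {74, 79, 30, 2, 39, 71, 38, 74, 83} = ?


Sum = 74 + 79 + 30 + 2 + 39 + 71 + 38 + 74 + 83 = 490
n = 9
Mean = 490/9 = 54.4444

Mean = 54.4444


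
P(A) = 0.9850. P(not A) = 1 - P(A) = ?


P(not A) = 1 - 0.9850 = 0.0150

P(not A) = 0.0150


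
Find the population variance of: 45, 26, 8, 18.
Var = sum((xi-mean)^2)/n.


Mean = 24.2500
Squared deviations: 430.5625, 3.0625, 264.0625, 39.0625
Sum = 736.7500
Variance = 736.7500/4 = 184.1875

Variance = 184.1875


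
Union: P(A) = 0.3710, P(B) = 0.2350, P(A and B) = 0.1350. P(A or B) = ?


P(A∪B) = 0.3710 + 0.2350 - 0.1350
= 0.6060 - 0.1350
= 0.4710

P(A∪B) = 0.4710


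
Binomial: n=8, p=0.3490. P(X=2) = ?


C(8,2) = 28
p^2 = 0.121801
(1-p)^6 = 0.076118
P = 28 * 0.121801 * 0.076118 = 0.2596

P(X=2) = 0.2596


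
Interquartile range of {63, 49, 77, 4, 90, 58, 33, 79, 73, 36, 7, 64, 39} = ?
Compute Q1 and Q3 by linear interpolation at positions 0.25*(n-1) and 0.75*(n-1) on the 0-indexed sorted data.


Sorted: 4, 7, 33, 36, 39, 49, 58, 63, 64, 73, 77, 79, 90
Q1 (25th %ile) = 36.0000
Q3 (75th %ile) = 73.0000
IQR = 73.0000 - 36.0000 = 37.0000

IQR = 37.0000


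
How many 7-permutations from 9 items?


P(9,7) = 9!/2!
= 362880/2
= 181440

P(9,7) = 181440


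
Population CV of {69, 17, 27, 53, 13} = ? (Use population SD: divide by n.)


Mean = 35.8000
SD = 21.6739
CV = (21.6739/35.8000)*100 = 60.5418%

CV = 60.5418%


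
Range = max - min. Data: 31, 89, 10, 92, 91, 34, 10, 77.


Max = 92, Min = 10
Range = 92 - 10 = 82

Range = 82


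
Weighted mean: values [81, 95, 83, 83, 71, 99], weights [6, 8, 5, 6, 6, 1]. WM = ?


Numerator = 81*6 + 95*8 + 83*5 + 83*6 + 71*6 + 99*1 = 2684
Denominator = 6 + 8 + 5 + 6 + 6 + 1 = 32
WM = 2684/32 = 83.8750

WM = 83.8750


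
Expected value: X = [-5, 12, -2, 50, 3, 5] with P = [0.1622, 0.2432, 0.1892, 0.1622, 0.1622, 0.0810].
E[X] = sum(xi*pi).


E[X] = -5*0.1622 + 12*0.2432 - 2*0.1892 + 50*0.1622 + 3*0.1622 + 5*0.0810
= -0.8110 + 2.9184 - 0.3784 + 8.1100 + 0.4866 + 0.4050
= 10.7306

E[X] = 10.7306


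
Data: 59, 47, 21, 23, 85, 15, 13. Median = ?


Sorted: 13, 15, 21, 23, 47, 59, 85
n = 7 (odd)
Middle value = 23

Median = 23


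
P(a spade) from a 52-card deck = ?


13 spades in 52 cards
P = 13/52 = 0.2500

P = 0.2500


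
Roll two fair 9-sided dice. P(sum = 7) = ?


Total outcomes = 9×9 = 81
Favorable (sum = 7): 6
P = 6/81 = 0.0741

P = 0.0741


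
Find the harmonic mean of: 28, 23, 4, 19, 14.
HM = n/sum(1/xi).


Sum of reciprocals = 1/28 + 1/23 + 1/4 + 1/19 + 1/14 = 0.453253
HM = 5/0.453253 = 11.0314

HM = 11.0314


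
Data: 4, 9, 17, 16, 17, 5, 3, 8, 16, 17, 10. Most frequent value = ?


Frequencies: 3:1, 4:1, 5:1, 8:1, 9:1, 10:1, 16:2, 17:3
Max frequency = 3
Mode = 17

Mode = 17


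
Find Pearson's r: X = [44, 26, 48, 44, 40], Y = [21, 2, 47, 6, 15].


Mean X = 40.4000, Mean Y = 18.2000
SD X = 7.631514, SD Y = 15.866947
Cov = 83.920000
r = 83.920000/(7.631514*15.866947) = 0.6930

r = 0.6930


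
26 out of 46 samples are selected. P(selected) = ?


P = 26/46 = 0.5652

P = 0.5652


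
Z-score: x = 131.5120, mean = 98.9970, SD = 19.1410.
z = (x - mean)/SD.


z = (131.5120 - 98.9970)/19.1410
= 32.5150/19.1410
= 1.6987

z = 1.6987


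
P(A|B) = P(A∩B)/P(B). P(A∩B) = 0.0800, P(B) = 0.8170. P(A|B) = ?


P(A|B) = 0.0800/0.8170 = 0.0979

P(A|B) = 0.0979


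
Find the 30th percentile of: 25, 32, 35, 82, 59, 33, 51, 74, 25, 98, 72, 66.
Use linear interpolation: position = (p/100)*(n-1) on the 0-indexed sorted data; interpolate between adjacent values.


Sorted: 25, 25, 32, 33, 35, 51, 59, 66, 72, 74, 82, 98
n = 12
Index = 30/100 * 11 = 3.3000
Lower = data[3] = 33, Upper = data[4] = 35
P30 = 33 + 0.3000*(2) = 33.6000

P30 = 33.6000


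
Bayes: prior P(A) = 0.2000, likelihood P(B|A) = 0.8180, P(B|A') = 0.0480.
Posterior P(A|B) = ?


P(B) = P(B|A)*P(A) + P(B|A')*P(A')
= 0.8180*0.2000 + 0.0480*0.8000
= 0.163600 + 0.038400 = 0.202000
P(A|B) = 0.163600/0.202000 = 0.8099

P(A|B) = 0.8099


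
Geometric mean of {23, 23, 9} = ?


Product = 23 × 23 × 9 = 4761
GM = 4761^(1/3) = 16.8228

GM = 16.8228


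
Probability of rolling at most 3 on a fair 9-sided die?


Favorable outcomes (roll ≤ 3): 3
Total outcomes = 9
P = 3/9 = 0.3333

P = 0.3333


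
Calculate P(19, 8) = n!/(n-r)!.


P(19,8) = 19!/11!
= 121645100408832000/39916800
= 3047466240

P(19,8) = 3047466240


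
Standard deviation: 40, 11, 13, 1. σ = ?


Mean = 16.2500
Variance = 208.6875
SD = sqrt(208.6875) = 14.4460

SD = 14.4460


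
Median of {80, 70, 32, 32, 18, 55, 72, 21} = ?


Sorted: 18, 21, 32, 32, 55, 70, 72, 80
n = 8 (even)
Middle values: 32 and 55
Median = (32+55)/2 = 43.5000

Median = 43.5000


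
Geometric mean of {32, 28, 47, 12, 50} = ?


Product = 32 × 28 × 47 × 12 × 50 = 25267200
GM = 25267200^(1/5) = 30.2351

GM = 30.2351


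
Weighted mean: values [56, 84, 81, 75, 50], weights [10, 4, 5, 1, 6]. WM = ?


Numerator = 56*10 + 84*4 + 81*5 + 75*1 + 50*6 = 1676
Denominator = 10 + 4 + 5 + 1 + 6 = 26
WM = 1676/26 = 64.4615

WM = 64.4615


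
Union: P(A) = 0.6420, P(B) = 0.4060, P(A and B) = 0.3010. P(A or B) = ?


P(A∪B) = 0.6420 + 0.4060 - 0.3010
= 1.0480 - 0.3010
= 0.7470

P(A∪B) = 0.7470


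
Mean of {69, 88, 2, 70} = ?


Sum = 69 + 88 + 2 + 70 = 229
n = 4
Mean = 229/4 = 57.2500

Mean = 57.2500


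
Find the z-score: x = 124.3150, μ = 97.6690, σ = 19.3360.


z = (124.3150 - 97.6690)/19.3360
= 26.6460/19.3360
= 1.3781

z = 1.3781


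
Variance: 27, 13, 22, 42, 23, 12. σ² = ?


Mean = 23.1667
Squared deviations: 14.6944, 103.3611, 1.3611, 354.6944, 0.0278, 124.6944
Sum = 598.8333
Variance = 598.8333/6 = 99.8056

Variance = 99.8056


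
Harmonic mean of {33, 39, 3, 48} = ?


Sum of reciprocals = 1/33 + 1/39 + 1/3 + 1/48 = 0.410111
HM = 4/0.410111 = 9.7535

HM = 9.7535


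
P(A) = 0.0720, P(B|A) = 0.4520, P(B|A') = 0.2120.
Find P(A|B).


P(B) = P(B|A)*P(A) + P(B|A')*P(A')
= 0.4520*0.0720 + 0.2120*0.9280
= 0.032544 + 0.196736 = 0.229280
P(A|B) = 0.032544/0.229280 = 0.1419

P(A|B) = 0.1419


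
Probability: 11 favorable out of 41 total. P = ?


P = 11/41 = 0.2683

P = 0.2683


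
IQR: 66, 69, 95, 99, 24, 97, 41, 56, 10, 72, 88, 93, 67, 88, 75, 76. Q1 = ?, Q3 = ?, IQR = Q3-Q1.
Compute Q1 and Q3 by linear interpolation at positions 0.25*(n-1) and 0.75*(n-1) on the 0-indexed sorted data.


Sorted: 10, 24, 41, 56, 66, 67, 69, 72, 75, 76, 88, 88, 93, 95, 97, 99
Q1 (25th %ile) = 63.5000
Q3 (75th %ile) = 89.2500
IQR = 89.2500 - 63.5000 = 25.7500

IQR = 25.7500


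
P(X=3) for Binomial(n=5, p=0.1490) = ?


C(5,3) = 10
p^3 = 0.003308
(1-p)^2 = 0.724201
P = 10 * 0.003308 * 0.724201 = 0.0240

P(X=3) = 0.0240


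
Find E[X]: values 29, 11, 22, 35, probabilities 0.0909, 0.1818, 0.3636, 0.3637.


E[X] = 29*0.0909 + 11*0.1818 + 22*0.3636 + 35*0.3637
= 2.6361 + 1.9998 + 7.9992 + 12.7295
= 25.3646

E[X] = 25.3646


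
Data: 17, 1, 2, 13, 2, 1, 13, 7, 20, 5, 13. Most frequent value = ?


Frequencies: 1:2, 2:2, 5:1, 7:1, 13:3, 17:1, 20:1
Max frequency = 3
Mode = 13

Mode = 13


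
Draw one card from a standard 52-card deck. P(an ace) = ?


4 aces in 52 cards
P = 4/52 = 0.0769

P = 0.0769


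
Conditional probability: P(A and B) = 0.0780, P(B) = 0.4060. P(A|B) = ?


P(A|B) = 0.0780/0.4060 = 0.1921

P(A|B) = 0.1921


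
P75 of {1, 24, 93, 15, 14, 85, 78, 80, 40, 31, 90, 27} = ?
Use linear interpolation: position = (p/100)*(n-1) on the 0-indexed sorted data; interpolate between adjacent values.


Sorted: 1, 14, 15, 24, 27, 31, 40, 78, 80, 85, 90, 93
n = 12
Index = 75/100 * 11 = 8.2500
Lower = data[8] = 80, Upper = data[9] = 85
P75 = 80 + 0.2500*(5) = 81.2500

P75 = 81.2500


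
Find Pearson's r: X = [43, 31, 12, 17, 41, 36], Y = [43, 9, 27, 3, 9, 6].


Mean X = 30.0000, Mean Y = 16.1667
SD X = 11.690452, SD Y = 14.240982
Cov = 29.666667
r = 29.666667/(11.690452*14.240982) = 0.1782

r = 0.1782


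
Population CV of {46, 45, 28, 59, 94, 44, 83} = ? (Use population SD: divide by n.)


Mean = 57.0000
SD = 21.7912
CV = (21.7912/57.0000)*100 = 38.2302%

CV = 38.2302%


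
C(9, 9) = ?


C(9,9) = 9!/(9! × 0!)
= 362880/(362880 × 1)
= 1

C(9,9) = 1


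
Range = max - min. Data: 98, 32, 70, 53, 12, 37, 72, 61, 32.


Max = 98, Min = 12
Range = 98 - 12 = 86

Range = 86


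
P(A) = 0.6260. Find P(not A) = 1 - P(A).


P(not A) = 1 - 0.6260 = 0.3740

P(not A) = 0.3740


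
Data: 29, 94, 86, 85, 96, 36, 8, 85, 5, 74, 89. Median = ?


Sorted: 5, 8, 29, 36, 74, 85, 85, 86, 89, 94, 96
n = 11 (odd)
Middle value = 85

Median = 85


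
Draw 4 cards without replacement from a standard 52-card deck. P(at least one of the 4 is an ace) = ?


P(at least one) = 1 - P(none)
P(none) = (48/52) × (47/51) × (46/50) × (45/49) = 0.718737
P(at least one) = 1 - 0.718737 = 0.2813

P = 0.2813


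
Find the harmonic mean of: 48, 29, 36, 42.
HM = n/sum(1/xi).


Sum of reciprocals = 1/48 + 1/29 + 1/36 + 1/42 = 0.106903
HM = 4/0.106903 = 37.4170

HM = 37.4170


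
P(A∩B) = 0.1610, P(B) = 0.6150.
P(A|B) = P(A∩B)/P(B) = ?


P(A|B) = 0.1610/0.6150 = 0.2618

P(A|B) = 0.2618


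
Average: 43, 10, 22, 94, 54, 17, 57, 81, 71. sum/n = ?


Sum = 43 + 10 + 22 + 94 + 54 + 17 + 57 + 81 + 71 = 449
n = 9
Mean = 449/9 = 49.8889

Mean = 49.8889


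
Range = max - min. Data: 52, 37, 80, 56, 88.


Max = 88, Min = 37
Range = 88 - 37 = 51

Range = 51


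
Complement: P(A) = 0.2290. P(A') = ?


P(not A) = 1 - 0.2290 = 0.7710

P(not A) = 0.7710


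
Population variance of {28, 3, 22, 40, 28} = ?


Mean = 24.2000
Squared deviations: 14.4400, 449.4400, 4.8400, 249.6400, 14.4400
Sum = 732.8000
Variance = 732.8000/5 = 146.5600

Variance = 146.5600


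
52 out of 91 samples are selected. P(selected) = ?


P = 52/91 = 0.5714

P = 0.5714


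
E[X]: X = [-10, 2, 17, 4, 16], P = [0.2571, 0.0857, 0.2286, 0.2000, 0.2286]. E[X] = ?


E[X] = -10*0.2571 + 2*0.0857 + 17*0.2286 + 4*0.2000 + 16*0.2286
= -2.5710 + 0.1714 + 3.8862 + 0.8000 + 3.6576
= 5.9442

E[X] = 5.9442


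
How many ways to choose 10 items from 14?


C(14,10) = 14!/(10! × 4!)
= 87178291200/(3628800 × 24)
= 1001

C(14,10) = 1001


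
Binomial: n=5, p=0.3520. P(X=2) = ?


C(5,2) = 10
p^2 = 0.123904
(1-p)^3 = 0.272098
P = 10 * 0.123904 * 0.272098 = 0.3371

P(X=2) = 0.3371


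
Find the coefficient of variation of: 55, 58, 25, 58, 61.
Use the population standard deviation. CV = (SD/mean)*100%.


Mean = 51.4000
SD = 13.3357
CV = (13.3357/51.4000)*100 = 25.9449%

CV = 25.9449%


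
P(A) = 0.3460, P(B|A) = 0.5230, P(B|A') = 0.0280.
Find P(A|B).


P(B) = P(B|A)*P(A) + P(B|A')*P(A')
= 0.5230*0.3460 + 0.0280*0.6540
= 0.180958 + 0.018312 = 0.199270
P(A|B) = 0.180958/0.199270 = 0.9081

P(A|B) = 0.9081


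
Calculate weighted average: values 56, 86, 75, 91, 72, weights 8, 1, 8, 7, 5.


Numerator = 56*8 + 86*1 + 75*8 + 91*7 + 72*5 = 2131
Denominator = 8 + 1 + 8 + 7 + 5 = 29
WM = 2131/29 = 73.4828

WM = 73.4828


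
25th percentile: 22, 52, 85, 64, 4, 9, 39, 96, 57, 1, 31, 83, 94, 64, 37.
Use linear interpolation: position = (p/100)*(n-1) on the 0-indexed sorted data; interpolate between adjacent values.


Sorted: 1, 4, 9, 22, 31, 37, 39, 52, 57, 64, 64, 83, 85, 94, 96
n = 15
Index = 25/100 * 14 = 3.5000
Lower = data[3] = 22, Upper = data[4] = 31
P25 = 22 + 0.5000*(9) = 26.5000

P25 = 26.5000


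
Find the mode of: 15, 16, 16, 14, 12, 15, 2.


Frequencies: 2:1, 12:1, 14:1, 15:2, 16:2
Max frequency = 2
Mode = 15, 16

Mode = 15, 16


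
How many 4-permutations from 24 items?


P(24,4) = 24!/20!
= 620448401733239439360000/2432902008176640000
= 255024

P(24,4) = 255024


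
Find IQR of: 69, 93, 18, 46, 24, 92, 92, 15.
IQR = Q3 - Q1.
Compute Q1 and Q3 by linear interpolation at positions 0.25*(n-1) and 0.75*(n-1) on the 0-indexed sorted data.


Sorted: 15, 18, 24, 46, 69, 92, 92, 93
Q1 (25th %ile) = 22.5000
Q3 (75th %ile) = 92.0000
IQR = 92.0000 - 22.5000 = 69.5000

IQR = 69.5000


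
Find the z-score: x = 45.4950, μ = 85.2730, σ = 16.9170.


z = (45.4950 - 85.2730)/16.9170
= -39.7780/16.9170
= -2.3514

z = -2.3514


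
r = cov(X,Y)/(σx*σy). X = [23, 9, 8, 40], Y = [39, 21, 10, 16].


Mean X = 20.0000, Mean Y = 21.5000
SD X = 12.980755, SD Y = 10.828204
Cov = 21.500000
r = 21.500000/(12.980755*10.828204) = 0.1530

r = 0.1530


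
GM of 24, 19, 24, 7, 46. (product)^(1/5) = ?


Product = 24 × 19 × 24 × 7 × 46 = 3523968
GM = 3523968^(1/5) = 20.3895

GM = 20.3895


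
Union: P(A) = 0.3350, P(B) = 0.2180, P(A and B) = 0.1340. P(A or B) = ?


P(A∪B) = 0.3350 + 0.2180 - 0.1340
= 0.5530 - 0.1340
= 0.4190

P(A∪B) = 0.4190


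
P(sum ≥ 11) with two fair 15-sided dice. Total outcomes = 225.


Total outcomes = 15×15 = 225
Favorable (sum ≥ 11): 180
P = 180/225 = 0.8000

P = 0.8000


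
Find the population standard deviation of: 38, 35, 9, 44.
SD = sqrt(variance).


Mean = 31.5000
Variance = 179.2500
SD = sqrt(179.2500) = 13.3884

SD = 13.3884


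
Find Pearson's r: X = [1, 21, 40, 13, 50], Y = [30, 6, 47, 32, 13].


Mean X = 25.0000, Mean Y = 25.6000
SD X = 17.810109, SD Y = 14.568459
Cov = -19.600000
r = -19.600000/(17.810109*14.568459) = -0.0755

r = -0.0755


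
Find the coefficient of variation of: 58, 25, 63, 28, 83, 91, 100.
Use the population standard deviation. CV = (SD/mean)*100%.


Mean = 64.0000
SD = 27.3600
CV = (27.3600/64.0000)*100 = 42.7501%

CV = 42.7501%


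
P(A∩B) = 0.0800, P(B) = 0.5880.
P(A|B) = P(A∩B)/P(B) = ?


P(A|B) = 0.0800/0.5880 = 0.1361

P(A|B) = 0.1361


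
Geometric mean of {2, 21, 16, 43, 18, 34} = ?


Product = 2 × 21 × 16 × 43 × 18 × 34 = 17684352
GM = 17684352^(1/6) = 16.1410

GM = 16.1410


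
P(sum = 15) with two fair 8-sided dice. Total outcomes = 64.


Total outcomes = 8×8 = 64
Favorable (sum = 15): 2
P = 2/64 = 0.0312

P = 0.0312


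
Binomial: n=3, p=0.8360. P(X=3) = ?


C(3,3) = 1
p^3 = 0.584277
(1-p)^0 = 1.000000
P = 1 * 0.584277 * 1.000000 = 0.5843

P(X=3) = 0.5843


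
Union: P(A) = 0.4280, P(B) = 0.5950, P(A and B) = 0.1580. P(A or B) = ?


P(A∪B) = 0.4280 + 0.5950 - 0.1580
= 1.0230 - 0.1580
= 0.8650

P(A∪B) = 0.8650


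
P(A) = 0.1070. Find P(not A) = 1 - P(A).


P(not A) = 1 - 0.1070 = 0.8930

P(not A) = 0.8930


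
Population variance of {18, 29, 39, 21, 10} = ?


Mean = 23.4000
Squared deviations: 29.1600, 31.3600, 243.3600, 5.7600, 179.5600
Sum = 489.2000
Variance = 489.2000/5 = 97.8400

Variance = 97.8400


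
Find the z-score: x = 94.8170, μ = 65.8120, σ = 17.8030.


z = (94.8170 - 65.8120)/17.8030
= 29.0050/17.8030
= 1.6292

z = 1.6292


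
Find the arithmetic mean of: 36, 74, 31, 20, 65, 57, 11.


Sum = 36 + 74 + 31 + 20 + 65 + 57 + 11 = 294
n = 7
Mean = 294/7 = 42.0000

Mean = 42.0000


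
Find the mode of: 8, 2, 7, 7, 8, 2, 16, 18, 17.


Frequencies: 2:2, 7:2, 8:2, 16:1, 17:1, 18:1
Max frequency = 2
Mode = 2, 7, 8

Mode = 2, 7, 8


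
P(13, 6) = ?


P(13,6) = 13!/7!
= 6227020800/5040
= 1235520

P(13,6) = 1235520


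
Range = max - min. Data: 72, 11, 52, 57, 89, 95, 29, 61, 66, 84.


Max = 95, Min = 11
Range = 95 - 11 = 84

Range = 84


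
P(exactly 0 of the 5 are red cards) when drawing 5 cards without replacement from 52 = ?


Hypergeometric: P(X=0) = C(26,0)·C(26,5) / C(52,5)
= 1 × 65780 / 2598960
= 65780/2598960 = 0.0253

P = 0.0253


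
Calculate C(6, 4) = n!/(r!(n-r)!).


C(6,4) = 6!/(4! × 2!)
= 720/(24 × 2)
= 15

C(6,4) = 15


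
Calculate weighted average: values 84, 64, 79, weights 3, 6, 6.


Numerator = 84*3 + 64*6 + 79*6 = 1110
Denominator = 3 + 6 + 6 = 15
WM = 1110/15 = 74.0000

WM = 74.0000


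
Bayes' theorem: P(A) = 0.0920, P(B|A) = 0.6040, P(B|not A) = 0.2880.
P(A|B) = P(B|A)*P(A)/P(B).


P(B) = P(B|A)*P(A) + P(B|A')*P(A')
= 0.6040*0.0920 + 0.2880*0.9080
= 0.055568 + 0.261504 = 0.317072
P(A|B) = 0.055568/0.317072 = 0.1753

P(A|B) = 0.1753


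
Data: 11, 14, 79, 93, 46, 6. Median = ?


Sorted: 6, 11, 14, 46, 79, 93
n = 6 (even)
Middle values: 14 and 46
Median = (14+46)/2 = 30.0000

Median = 30.0000


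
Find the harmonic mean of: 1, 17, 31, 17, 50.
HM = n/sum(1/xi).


Sum of reciprocals = 1/1 + 1/17 + 1/31 + 1/17 + 1/50 = 1.169905
HM = 5/1.169905 = 4.2739

HM = 4.2739


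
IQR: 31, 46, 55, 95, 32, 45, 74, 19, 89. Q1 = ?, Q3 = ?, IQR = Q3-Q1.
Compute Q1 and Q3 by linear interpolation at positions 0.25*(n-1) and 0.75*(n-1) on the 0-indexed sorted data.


Sorted: 19, 31, 32, 45, 46, 55, 74, 89, 95
Q1 (25th %ile) = 32.0000
Q3 (75th %ile) = 74.0000
IQR = 74.0000 - 32.0000 = 42.0000

IQR = 42.0000


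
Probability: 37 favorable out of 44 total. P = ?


P = 37/44 = 0.8409

P = 0.8409


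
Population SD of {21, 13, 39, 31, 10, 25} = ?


Mean = 23.1667
Variance = 99.4722
SD = sqrt(99.4722) = 9.9736

SD = 9.9736


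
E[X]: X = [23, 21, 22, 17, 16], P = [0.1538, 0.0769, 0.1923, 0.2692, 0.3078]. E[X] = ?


E[X] = 23*0.1538 + 21*0.0769 + 22*0.1923 + 17*0.2692 + 16*0.3078
= 3.5374 + 1.6149 + 4.2306 + 4.5764 + 4.9248
= 18.8841

E[X] = 18.8841


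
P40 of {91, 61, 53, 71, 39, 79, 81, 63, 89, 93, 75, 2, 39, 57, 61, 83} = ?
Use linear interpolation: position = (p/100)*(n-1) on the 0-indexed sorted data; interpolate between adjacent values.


Sorted: 2, 39, 39, 53, 57, 61, 61, 63, 71, 75, 79, 81, 83, 89, 91, 93
n = 16
Index = 40/100 * 15 = 6.0000
Lower = data[6] = 61, Upper = data[7] = 63
P40 = 61 + 0*(2) = 61.0000

P40 = 61.0000


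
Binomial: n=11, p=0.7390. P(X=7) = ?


C(11,7) = 330
p^7 = 0.120368
(1-p)^4 = 0.004640
P = 330 * 0.120368 * 0.004640 = 0.1843

P(X=7) = 0.1843


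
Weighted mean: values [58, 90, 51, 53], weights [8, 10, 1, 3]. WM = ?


Numerator = 58*8 + 90*10 + 51*1 + 53*3 = 1574
Denominator = 8 + 10 + 1 + 3 = 22
WM = 1574/22 = 71.5455

WM = 71.5455


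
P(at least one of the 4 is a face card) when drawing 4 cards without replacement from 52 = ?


P(at least one) = 1 - P(none)
P(none) = (40/52) × (39/51) × (38/50) × (37/49) = 0.337575
P(at least one) = 1 - 0.337575 = 0.6624

P = 0.6624


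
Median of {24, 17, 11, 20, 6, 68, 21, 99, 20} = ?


Sorted: 6, 11, 17, 20, 20, 21, 24, 68, 99
n = 9 (odd)
Middle value = 20

Median = 20


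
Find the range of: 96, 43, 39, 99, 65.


Max = 99, Min = 39
Range = 99 - 39 = 60

Range = 60


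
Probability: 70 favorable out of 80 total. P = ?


P = 70/80 = 0.8750

P = 0.8750


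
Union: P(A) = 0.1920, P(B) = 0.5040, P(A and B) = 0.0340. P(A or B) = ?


P(A∪B) = 0.1920 + 0.5040 - 0.0340
= 0.6960 - 0.0340
= 0.6620

P(A∪B) = 0.6620


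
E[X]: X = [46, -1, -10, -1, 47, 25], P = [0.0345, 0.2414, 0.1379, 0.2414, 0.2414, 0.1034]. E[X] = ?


E[X] = 46*0.0345 - 1*0.2414 - 10*0.1379 - 1*0.2414 + 47*0.2414 + 25*0.1034
= 1.5870 - 0.2414 - 1.3790 - 0.2414 + 11.3458 + 2.5850
= 13.6560

E[X] = 13.6560


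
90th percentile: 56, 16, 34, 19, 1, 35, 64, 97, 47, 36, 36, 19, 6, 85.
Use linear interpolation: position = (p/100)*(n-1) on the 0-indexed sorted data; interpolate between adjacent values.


Sorted: 1, 6, 16, 19, 19, 34, 35, 36, 36, 47, 56, 64, 85, 97
n = 14
Index = 90/100 * 13 = 11.7000
Lower = data[11] = 64, Upper = data[12] = 85
P90 = 64 + 0.7000*(21) = 78.7000

P90 = 78.7000


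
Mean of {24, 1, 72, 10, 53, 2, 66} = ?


Sum = 24 + 1 + 72 + 10 + 53 + 2 + 66 = 228
n = 7
Mean = 228/7 = 32.5714

Mean = 32.5714


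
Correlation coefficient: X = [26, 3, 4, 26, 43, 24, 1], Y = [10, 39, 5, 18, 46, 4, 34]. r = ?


Mean X = 18.1429, Mean Y = 22.2857
SD X = 14.632923, SD Y = 15.952736
Cov = 20.387755
r = 20.387755/(14.632923*15.952736) = 0.0873

r = 0.0873


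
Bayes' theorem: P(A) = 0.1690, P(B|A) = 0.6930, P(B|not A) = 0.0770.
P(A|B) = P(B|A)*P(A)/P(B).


P(B) = P(B|A)*P(A) + P(B|A')*P(A')
= 0.6930*0.1690 + 0.0770*0.8310
= 0.117117 + 0.063987 = 0.181104
P(A|B) = 0.117117/0.181104 = 0.6467

P(A|B) = 0.6467


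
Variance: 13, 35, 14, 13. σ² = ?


Mean = 18.7500
Squared deviations: 33.0625, 264.0625, 22.5625, 33.0625
Sum = 352.7500
Variance = 352.7500/4 = 88.1875

Variance = 88.1875


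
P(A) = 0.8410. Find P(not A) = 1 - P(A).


P(not A) = 1 - 0.8410 = 0.1590

P(not A) = 0.1590


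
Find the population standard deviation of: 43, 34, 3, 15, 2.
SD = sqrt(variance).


Mean = 19.4000
Variance = 272.2400
SD = sqrt(272.2400) = 16.4997

SD = 16.4997


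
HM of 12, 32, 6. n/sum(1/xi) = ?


Sum of reciprocals = 1/12 + 1/32 + 1/6 = 0.281250
HM = 3/0.281250 = 10.6667

HM = 10.6667


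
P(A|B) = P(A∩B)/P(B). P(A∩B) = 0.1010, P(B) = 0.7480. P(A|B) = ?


P(A|B) = 0.1010/0.7480 = 0.1350

P(A|B) = 0.1350


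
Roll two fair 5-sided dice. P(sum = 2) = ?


Total outcomes = 5×5 = 25
Favorable (sum = 2): 1
P = 1/25 = 0.0400

P = 0.0400


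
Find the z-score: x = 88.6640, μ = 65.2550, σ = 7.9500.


z = (88.6640 - 65.2550)/7.9500
= 23.4090/7.9500
= 2.9445

z = 2.9445


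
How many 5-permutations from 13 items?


P(13,5) = 13!/8!
= 6227020800/40320
= 154440

P(13,5) = 154440


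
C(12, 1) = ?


C(12,1) = 12!/(1! × 11!)
= 479001600/(1 × 39916800)
= 12

C(12,1) = 12


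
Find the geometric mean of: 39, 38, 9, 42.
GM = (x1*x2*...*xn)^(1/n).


Product = 39 × 38 × 9 × 42 = 560196
GM = 560196^(1/4) = 27.3580

GM = 27.3580


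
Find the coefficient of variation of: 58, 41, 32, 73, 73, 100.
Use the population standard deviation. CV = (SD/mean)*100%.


Mean = 62.8333
SD = 22.5049
CV = (22.5049/62.8333)*100 = 35.8169%

CV = 35.8169%


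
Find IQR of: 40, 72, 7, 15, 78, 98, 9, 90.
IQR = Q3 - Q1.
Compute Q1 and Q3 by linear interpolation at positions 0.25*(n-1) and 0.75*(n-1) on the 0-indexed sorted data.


Sorted: 7, 9, 15, 40, 72, 78, 90, 98
Q1 (25th %ile) = 13.5000
Q3 (75th %ile) = 81.0000
IQR = 81.0000 - 13.5000 = 67.5000

IQR = 67.5000


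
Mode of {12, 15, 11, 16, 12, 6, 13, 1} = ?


Frequencies: 1:1, 6:1, 11:1, 12:2, 13:1, 15:1, 16:1
Max frequency = 2
Mode = 12

Mode = 12


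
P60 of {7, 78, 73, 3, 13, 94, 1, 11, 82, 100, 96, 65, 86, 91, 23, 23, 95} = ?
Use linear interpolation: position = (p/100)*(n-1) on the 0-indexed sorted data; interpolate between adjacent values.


Sorted: 1, 3, 7, 11, 13, 23, 23, 65, 73, 78, 82, 86, 91, 94, 95, 96, 100
n = 17
Index = 60/100 * 16 = 9.6000
Lower = data[9] = 78, Upper = data[10] = 82
P60 = 78 + 0.6000*(4) = 80.4000

P60 = 80.4000


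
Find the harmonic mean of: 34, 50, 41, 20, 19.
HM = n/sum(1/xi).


Sum of reciprocals = 1/34 + 1/50 + 1/41 + 1/20 + 1/19 = 0.176434
HM = 5/0.176434 = 28.3393

HM = 28.3393


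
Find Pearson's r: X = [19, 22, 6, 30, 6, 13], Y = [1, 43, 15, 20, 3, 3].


Mean X = 16.0000, Mean Y = 14.1667
SD X = 8.660254, SD Y = 14.656246
Cov = 58.666667
r = 58.666667/(8.660254*14.656246) = 0.4622

r = 0.4622


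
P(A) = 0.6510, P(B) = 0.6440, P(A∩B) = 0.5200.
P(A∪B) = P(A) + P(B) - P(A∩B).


P(A∪B) = 0.6510 + 0.6440 - 0.5200
= 1.2950 - 0.5200
= 0.7750

P(A∪B) = 0.7750


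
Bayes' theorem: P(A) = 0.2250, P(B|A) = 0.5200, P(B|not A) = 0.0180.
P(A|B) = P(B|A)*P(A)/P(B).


P(B) = P(B|A)*P(A) + P(B|A')*P(A')
= 0.5200*0.2250 + 0.0180*0.7750
= 0.117000 + 0.013950 = 0.130950
P(A|B) = 0.117000/0.130950 = 0.8935

P(A|B) = 0.8935


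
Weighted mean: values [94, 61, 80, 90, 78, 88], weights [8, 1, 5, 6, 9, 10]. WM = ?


Numerator = 94*8 + 61*1 + 80*5 + 90*6 + 78*9 + 88*10 = 3335
Denominator = 8 + 1 + 5 + 6 + 9 + 10 = 39
WM = 3335/39 = 85.5128

WM = 85.5128


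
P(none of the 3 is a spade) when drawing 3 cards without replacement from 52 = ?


P(no spades) = (39/52) × (38/51) × (37/50)
= 0.4135

P = 0.4135


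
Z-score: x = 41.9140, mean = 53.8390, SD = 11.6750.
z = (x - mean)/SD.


z = (41.9140 - 53.8390)/11.6750
= -11.9250/11.6750
= -1.0214

z = -1.0214


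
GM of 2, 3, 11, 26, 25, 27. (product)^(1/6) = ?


Product = 2 × 3 × 11 × 26 × 25 × 27 = 1158300
GM = 1158300^(1/6) = 10.2479

GM = 10.2479


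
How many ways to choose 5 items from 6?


C(6,5) = 6!/(5! × 1!)
= 720/(120 × 1)
= 6

C(6,5) = 6


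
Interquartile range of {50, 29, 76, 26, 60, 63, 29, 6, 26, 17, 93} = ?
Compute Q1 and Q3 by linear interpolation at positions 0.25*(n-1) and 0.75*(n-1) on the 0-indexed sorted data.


Sorted: 6, 17, 26, 26, 29, 29, 50, 60, 63, 76, 93
Q1 (25th %ile) = 26.0000
Q3 (75th %ile) = 61.5000
IQR = 61.5000 - 26.0000 = 35.5000

IQR = 35.5000


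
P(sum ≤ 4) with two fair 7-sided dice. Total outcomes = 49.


Total outcomes = 7×7 = 49
Favorable (sum ≤ 4): 6
P = 6/49 = 0.1224

P = 0.1224


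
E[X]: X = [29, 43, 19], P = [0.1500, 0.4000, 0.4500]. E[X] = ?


E[X] = 29*0.1500 + 43*0.4000 + 19*0.4500
= 4.3500 + 17.2000 + 8.5500
= 30.1000

E[X] = 30.1000


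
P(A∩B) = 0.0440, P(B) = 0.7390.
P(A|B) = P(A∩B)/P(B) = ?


P(A|B) = 0.0440/0.7390 = 0.0595

P(A|B) = 0.0595


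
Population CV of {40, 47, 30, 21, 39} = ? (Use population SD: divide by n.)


Mean = 35.4000
SD = 9.0022
CV = (9.0022/35.4000)*100 = 25.4300%

CV = 25.4300%


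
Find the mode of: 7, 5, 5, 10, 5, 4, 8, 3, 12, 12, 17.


Frequencies: 3:1, 4:1, 5:3, 7:1, 8:1, 10:1, 12:2, 17:1
Max frequency = 3
Mode = 5

Mode = 5


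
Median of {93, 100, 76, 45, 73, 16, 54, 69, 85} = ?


Sorted: 16, 45, 54, 69, 73, 76, 85, 93, 100
n = 9 (odd)
Middle value = 73

Median = 73


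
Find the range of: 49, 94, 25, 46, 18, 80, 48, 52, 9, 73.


Max = 94, Min = 9
Range = 94 - 9 = 85

Range = 85


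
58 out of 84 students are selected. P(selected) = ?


P = 58/84 = 0.6905

P = 0.6905


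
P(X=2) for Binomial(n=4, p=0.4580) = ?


C(4,2) = 6
p^2 = 0.209764
(1-p)^2 = 0.293764
P = 6 * 0.209764 * 0.293764 = 0.3697

P(X=2) = 0.3697


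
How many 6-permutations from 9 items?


P(9,6) = 9!/3!
= 362880/6
= 60480

P(9,6) = 60480


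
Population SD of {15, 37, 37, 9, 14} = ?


Mean = 22.4000
Variance = 146.2400
SD = sqrt(146.2400) = 12.0930

SD = 12.0930


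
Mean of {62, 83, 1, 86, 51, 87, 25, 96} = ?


Sum = 62 + 83 + 1 + 86 + 51 + 87 + 25 + 96 = 491
n = 8
Mean = 491/8 = 61.3750

Mean = 61.3750


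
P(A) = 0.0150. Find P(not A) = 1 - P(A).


P(not A) = 1 - 0.0150 = 0.9850

P(not A) = 0.9850


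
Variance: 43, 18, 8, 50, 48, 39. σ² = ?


Mean = 34.3333
Squared deviations: 75.1111, 266.7778, 693.4444, 245.4444, 186.7778, 21.7778
Sum = 1489.3333
Variance = 1489.3333/6 = 248.2222

Variance = 248.2222


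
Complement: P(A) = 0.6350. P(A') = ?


P(not A) = 1 - 0.6350 = 0.3650

P(not A) = 0.3650


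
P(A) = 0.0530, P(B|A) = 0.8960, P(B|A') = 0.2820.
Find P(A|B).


P(B) = P(B|A)*P(A) + P(B|A')*P(A')
= 0.8960*0.0530 + 0.2820*0.9470
= 0.047488 + 0.267054 = 0.314542
P(A|B) = 0.047488/0.314542 = 0.1510

P(A|B) = 0.1510


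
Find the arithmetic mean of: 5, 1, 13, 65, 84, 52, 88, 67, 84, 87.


Sum = 5 + 1 + 13 + 65 + 84 + 52 + 88 + 67 + 84 + 87 = 546
n = 10
Mean = 546/10 = 54.6000

Mean = 54.6000


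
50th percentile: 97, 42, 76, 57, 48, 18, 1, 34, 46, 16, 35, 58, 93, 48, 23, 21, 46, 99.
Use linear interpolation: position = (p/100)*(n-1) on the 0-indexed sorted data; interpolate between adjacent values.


Sorted: 1, 16, 18, 21, 23, 34, 35, 42, 46, 46, 48, 48, 57, 58, 76, 93, 97, 99
n = 18
Index = 50/100 * 17 = 8.5000
Lower = data[8] = 46, Upper = data[9] = 46
P50 = 46 + 0.5000*(0) = 46.0000

P50 = 46.0000


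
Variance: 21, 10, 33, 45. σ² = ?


Mean = 27.2500
Squared deviations: 39.0625, 297.5625, 33.0625, 315.0625
Sum = 684.7500
Variance = 684.7500/4 = 171.1875

Variance = 171.1875


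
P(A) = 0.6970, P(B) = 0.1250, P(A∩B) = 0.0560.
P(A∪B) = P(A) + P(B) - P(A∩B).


P(A∪B) = 0.6970 + 0.1250 - 0.0560
= 0.8220 - 0.0560
= 0.7660

P(A∪B) = 0.7660


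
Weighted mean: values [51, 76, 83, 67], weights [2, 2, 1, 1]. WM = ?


Numerator = 51*2 + 76*2 + 83*1 + 67*1 = 404
Denominator = 2 + 2 + 1 + 1 = 6
WM = 404/6 = 67.3333

WM = 67.3333


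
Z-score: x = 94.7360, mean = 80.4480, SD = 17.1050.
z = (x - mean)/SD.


z = (94.7360 - 80.4480)/17.1050
= 14.2880/17.1050
= 0.8353

z = 0.8353


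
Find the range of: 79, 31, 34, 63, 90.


Max = 90, Min = 31
Range = 90 - 31 = 59

Range = 59


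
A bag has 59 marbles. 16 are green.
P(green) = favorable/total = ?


P = 16/59 = 0.2712

P = 0.2712


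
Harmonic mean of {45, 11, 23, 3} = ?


Sum of reciprocals = 1/45 + 1/11 + 1/23 + 1/3 = 0.489943
HM = 4/0.489943 = 8.1642

HM = 8.1642


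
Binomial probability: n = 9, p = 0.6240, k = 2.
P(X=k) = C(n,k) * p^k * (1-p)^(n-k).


C(9,2) = 36
p^2 = 0.389376
(1-p)^7 = 0.001062
P = 36 * 0.389376 * 0.001062 = 0.0149

P(X=2) = 0.0149


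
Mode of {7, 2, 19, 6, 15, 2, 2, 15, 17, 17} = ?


Frequencies: 2:3, 6:1, 7:1, 15:2, 17:2, 19:1
Max frequency = 3
Mode = 2

Mode = 2


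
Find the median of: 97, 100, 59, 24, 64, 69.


Sorted: 24, 59, 64, 69, 97, 100
n = 6 (even)
Middle values: 64 and 69
Median = (64+69)/2 = 66.5000

Median = 66.5000


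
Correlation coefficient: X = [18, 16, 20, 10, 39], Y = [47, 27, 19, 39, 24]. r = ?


Mean X = 20.6000, Mean Y = 31.2000
SD X = 9.789791, SD Y = 10.283968
Cov = -45.920000
r = -45.920000/(9.789791*10.283968) = -0.4561

r = -0.4561


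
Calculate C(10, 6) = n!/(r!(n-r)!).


C(10,6) = 10!/(6! × 4!)
= 3628800/(720 × 24)
= 210

C(10,6) = 210


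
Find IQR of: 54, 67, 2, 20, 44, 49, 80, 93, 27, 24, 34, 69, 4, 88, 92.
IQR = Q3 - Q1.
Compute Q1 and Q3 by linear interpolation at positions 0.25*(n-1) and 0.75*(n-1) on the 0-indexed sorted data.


Sorted: 2, 4, 20, 24, 27, 34, 44, 49, 54, 67, 69, 80, 88, 92, 93
Q1 (25th %ile) = 25.5000
Q3 (75th %ile) = 74.5000
IQR = 74.5000 - 25.5000 = 49.0000

IQR = 49.0000


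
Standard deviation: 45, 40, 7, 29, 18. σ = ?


Mean = 27.8000
Variance = 194.9600
SD = sqrt(194.9600) = 13.9628

SD = 13.9628


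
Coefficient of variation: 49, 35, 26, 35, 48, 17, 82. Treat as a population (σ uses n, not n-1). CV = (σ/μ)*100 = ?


Mean = 41.7143
SD = 19.5061
CV = (19.5061/41.7143)*100 = 46.7613%

CV = 46.7613%


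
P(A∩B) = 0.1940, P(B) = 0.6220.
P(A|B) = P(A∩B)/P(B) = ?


P(A|B) = 0.1940/0.6220 = 0.3119

P(A|B) = 0.3119


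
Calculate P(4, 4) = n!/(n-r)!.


P(4,4) = 4!/0!
= 24/1
= 24

P(4,4) = 24


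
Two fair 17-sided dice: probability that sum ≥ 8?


Total outcomes = 17×17 = 289
Favorable (sum ≥ 8): 268
P = 268/289 = 0.9273

P = 0.9273


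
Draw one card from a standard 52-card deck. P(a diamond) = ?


13 diamonds in 52 cards
P = 13/52 = 0.2500

P = 0.2500


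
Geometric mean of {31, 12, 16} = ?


Product = 31 × 12 × 16 = 5952
GM = 5952^(1/3) = 18.1226

GM = 18.1226


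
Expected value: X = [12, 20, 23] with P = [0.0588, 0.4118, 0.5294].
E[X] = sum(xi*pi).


E[X] = 12*0.0588 + 20*0.4118 + 23*0.5294
= 0.7056 + 8.2360 + 12.1762
= 21.1178

E[X] = 21.1178


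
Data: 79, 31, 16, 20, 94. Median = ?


Sorted: 16, 20, 31, 79, 94
n = 5 (odd)
Middle value = 31

Median = 31


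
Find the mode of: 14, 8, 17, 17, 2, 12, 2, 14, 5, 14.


Frequencies: 2:2, 5:1, 8:1, 12:1, 14:3, 17:2
Max frequency = 3
Mode = 14

Mode = 14


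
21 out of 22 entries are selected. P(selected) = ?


P = 21/22 = 0.9545

P = 0.9545


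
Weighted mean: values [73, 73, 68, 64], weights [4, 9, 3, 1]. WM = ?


Numerator = 73*4 + 73*9 + 68*3 + 64*1 = 1217
Denominator = 4 + 9 + 3 + 1 = 17
WM = 1217/17 = 71.5882

WM = 71.5882


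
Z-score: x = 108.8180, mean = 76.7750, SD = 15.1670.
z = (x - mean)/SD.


z = (108.8180 - 76.7750)/15.1670
= 32.0430/15.1670
= 2.1127

z = 2.1127


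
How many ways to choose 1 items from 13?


C(13,1) = 13!/(1! × 12!)
= 6227020800/(1 × 479001600)
= 13

C(13,1) = 13


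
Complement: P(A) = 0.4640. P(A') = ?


P(not A) = 1 - 0.4640 = 0.5360

P(not A) = 0.5360


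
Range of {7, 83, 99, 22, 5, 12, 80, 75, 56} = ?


Max = 99, Min = 5
Range = 99 - 5 = 94

Range = 94


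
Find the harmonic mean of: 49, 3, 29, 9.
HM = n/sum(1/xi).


Sum of reciprocals = 1/49 + 1/3 + 1/29 + 1/9 = 0.499335
HM = 4/0.499335 = 8.0106

HM = 8.0106


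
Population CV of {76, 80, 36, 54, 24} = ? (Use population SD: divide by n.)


Mean = 54.0000
SD = 21.8358
CV = (21.8358/54.0000)*100 = 40.4366%

CV = 40.4366%


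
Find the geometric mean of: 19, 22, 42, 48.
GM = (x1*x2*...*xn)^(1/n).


Product = 19 × 22 × 42 × 48 = 842688
GM = 842688^(1/4) = 30.2982

GM = 30.2982


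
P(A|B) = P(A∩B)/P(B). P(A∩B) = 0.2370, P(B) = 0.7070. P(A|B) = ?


P(A|B) = 0.2370/0.7070 = 0.3352

P(A|B) = 0.3352


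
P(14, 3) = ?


P(14,3) = 14!/11!
= 87178291200/39916800
= 2184

P(14,3) = 2184


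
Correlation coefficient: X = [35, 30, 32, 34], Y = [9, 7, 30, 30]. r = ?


Mean X = 32.7500, Mean Y = 19.0000
SD X = 1.920286, SD Y = 11.022704
Cov = 4.000000
r = 4.000000/(1.920286*11.022704) = 0.1890

r = 0.1890


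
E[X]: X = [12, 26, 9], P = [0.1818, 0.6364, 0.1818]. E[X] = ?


E[X] = 12*0.1818 + 26*0.6364 + 9*0.1818
= 2.1816 + 16.5464 + 1.6362
= 20.3642

E[X] = 20.3642


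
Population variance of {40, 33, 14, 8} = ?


Mean = 23.7500
Squared deviations: 264.0625, 85.5625, 95.0625, 248.0625
Sum = 692.7500
Variance = 692.7500/4 = 173.1875

Variance = 173.1875


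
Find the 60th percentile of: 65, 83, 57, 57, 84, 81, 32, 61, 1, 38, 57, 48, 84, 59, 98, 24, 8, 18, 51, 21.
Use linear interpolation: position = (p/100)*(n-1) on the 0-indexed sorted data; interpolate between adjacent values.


Sorted: 1, 8, 18, 21, 24, 32, 38, 48, 51, 57, 57, 57, 59, 61, 65, 81, 83, 84, 84, 98
n = 20
Index = 60/100 * 19 = 11.4000
Lower = data[11] = 57, Upper = data[12] = 59
P60 = 57 + 0.4000*(2) = 57.8000

P60 = 57.8000


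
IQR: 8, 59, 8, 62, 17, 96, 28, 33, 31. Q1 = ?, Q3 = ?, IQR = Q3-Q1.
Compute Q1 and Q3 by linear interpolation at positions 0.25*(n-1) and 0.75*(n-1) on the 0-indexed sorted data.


Sorted: 8, 8, 17, 28, 31, 33, 59, 62, 96
Q1 (25th %ile) = 17.0000
Q3 (75th %ile) = 59.0000
IQR = 59.0000 - 17.0000 = 42.0000

IQR = 42.0000


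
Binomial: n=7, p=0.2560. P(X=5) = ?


C(7,5) = 21
p^5 = 0.001100
(1-p)^2 = 0.553536
P = 21 * 0.001100 * 0.553536 = 0.0128

P(X=5) = 0.0128


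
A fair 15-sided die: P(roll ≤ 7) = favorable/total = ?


Favorable outcomes (roll ≤ 7): 7
Total outcomes = 15
P = 7/15 = 0.4667

P = 0.4667


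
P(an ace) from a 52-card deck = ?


4 aces in 52 cards
P = 4/52 = 0.0769

P = 0.0769


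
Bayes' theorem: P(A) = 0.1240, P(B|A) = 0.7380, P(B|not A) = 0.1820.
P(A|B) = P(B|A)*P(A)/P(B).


P(B) = P(B|A)*P(A) + P(B|A')*P(A')
= 0.7380*0.1240 + 0.1820*0.8760
= 0.091512 + 0.159432 = 0.250944
P(A|B) = 0.091512/0.250944 = 0.3647

P(A|B) = 0.3647


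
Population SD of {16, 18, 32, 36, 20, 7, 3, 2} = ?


Mean = 16.7500
Variance = 139.6875
SD = sqrt(139.6875) = 11.8189

SD = 11.8189


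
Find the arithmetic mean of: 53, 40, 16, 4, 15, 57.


Sum = 53 + 40 + 16 + 4 + 15 + 57 = 185
n = 6
Mean = 185/6 = 30.8333

Mean = 30.8333


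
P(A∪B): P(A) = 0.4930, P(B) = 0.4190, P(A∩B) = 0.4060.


P(A∪B) = 0.4930 + 0.4190 - 0.4060
= 0.9120 - 0.4060
= 0.5060

P(A∪B) = 0.5060


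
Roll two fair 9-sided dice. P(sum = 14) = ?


Total outcomes = 9×9 = 81
Favorable (sum = 14): 5
P = 5/81 = 0.0617

P = 0.0617


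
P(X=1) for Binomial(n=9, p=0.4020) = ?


C(9,1) = 9
p^1 = 0.402000
(1-p)^8 = 0.016353
P = 9 * 0.402000 * 0.016353 = 0.0592

P(X=1) = 0.0592


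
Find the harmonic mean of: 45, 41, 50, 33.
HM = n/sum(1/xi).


Sum of reciprocals = 1/45 + 1/41 + 1/50 + 1/33 = 0.096915
HM = 4/0.096915 = 41.2731

HM = 41.2731


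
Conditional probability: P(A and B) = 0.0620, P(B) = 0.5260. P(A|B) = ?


P(A|B) = 0.0620/0.5260 = 0.1179

P(A|B) = 0.1179


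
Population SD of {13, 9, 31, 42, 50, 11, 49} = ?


Mean = 29.2857
Variance = 284.7755
SD = sqrt(284.7755) = 16.8753

SD = 16.8753


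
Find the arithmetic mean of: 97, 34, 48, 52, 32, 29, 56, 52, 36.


Sum = 97 + 34 + 48 + 52 + 32 + 29 + 56 + 52 + 36 = 436
n = 9
Mean = 436/9 = 48.4444

Mean = 48.4444


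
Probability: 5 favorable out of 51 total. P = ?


P = 5/51 = 0.0980

P = 0.0980


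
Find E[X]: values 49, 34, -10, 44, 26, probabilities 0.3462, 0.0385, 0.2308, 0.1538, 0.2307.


E[X] = 49*0.3462 + 34*0.0385 - 10*0.2308 + 44*0.1538 + 26*0.2307
= 16.9638 + 1.3090 - 2.3080 + 6.7672 + 5.9982
= 28.7302

E[X] = 28.7302


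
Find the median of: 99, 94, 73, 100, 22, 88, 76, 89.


Sorted: 22, 73, 76, 88, 89, 94, 99, 100
n = 8 (even)
Middle values: 88 and 89
Median = (88+89)/2 = 88.5000

Median = 88.5000


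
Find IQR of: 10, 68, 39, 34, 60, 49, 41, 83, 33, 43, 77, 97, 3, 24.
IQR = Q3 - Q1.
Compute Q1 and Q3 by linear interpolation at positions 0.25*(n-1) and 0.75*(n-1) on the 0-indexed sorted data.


Sorted: 3, 10, 24, 33, 34, 39, 41, 43, 49, 60, 68, 77, 83, 97
Q1 (25th %ile) = 33.2500
Q3 (75th %ile) = 66.0000
IQR = 66.0000 - 33.2500 = 32.7500

IQR = 32.7500
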